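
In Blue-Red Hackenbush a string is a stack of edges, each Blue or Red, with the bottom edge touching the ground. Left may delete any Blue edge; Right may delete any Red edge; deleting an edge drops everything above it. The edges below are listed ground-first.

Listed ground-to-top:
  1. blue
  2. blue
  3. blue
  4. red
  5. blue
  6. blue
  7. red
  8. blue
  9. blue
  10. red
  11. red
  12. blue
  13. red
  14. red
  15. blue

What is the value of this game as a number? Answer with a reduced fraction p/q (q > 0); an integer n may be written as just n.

Recurse on prefixes of the 15-edge string blue blue blue red blue blue red blue blue red red blue red red blue:
step 1: add blue to get b; options L={ 0 } R={ (no moves) } so 1
step 2: add blue to get bb; options L={ 0 1 } R={ (no moves) } so 2
step 3: add blue to get bbb; options L={ 0 1 2 } R={ (no moves) } so 3
step 4: add red to get bbbr; options L={ 0 1 2 } R={ 3 } so 5/2
step 5: add blue to get bbbrb; options L={ 0 1 2 5/2 } R={ 3 } so 11/4
step 6: add blue to get bbbrbb; options L={ 0 1 2 5/2 11/4 } R={ 3 } so 23/8
step 7: add red to get bbbrbbr; options L={ 0 1 2 5/2 11/4 } R={ 23/8 3 } so 45/16
step 8: add blue to get bbbrbbrb; options L={ 0 1 2 5/2 11/4 45/16 } R={ 23/8 3 } so 91/32
step 9: add blue to get bbbrbbrbb; options L={ 0 1 2 5/2 11/4 45/16 91/32 } R={ 23/8 3 } so 183/64
step 10: add red to get bbbrbbrbbr; options L={ 0 1 2 5/2 11/4 45/16 91/32 } R={ 183/64 23/8 3 } so 365/128
step 11: add red to get bbbrbbrbbrr; options L={ 0 1 2 5/2 11/4 45/16 91/32 } R={ 365/128 183/64 23/8 3 } so 729/256
step 12: add blue to get bbbrbbrbbrrb; options L={ 0 1 2 5/2 11/4 45/16 91/32 729/256 } R={ 365/128 183/64 23/8 3 } so 1459/512
step 13: add red to get bbbrbbrbbrrbr; options L={ 0 1 2 5/2 11/4 45/16 91/32 729/256 } R={ 1459/512 365/128 183/64 23/8 3 } so 2917/1024
step 14: add red to get bbbrbbrbbrrbrr; options L={ 0 1 2 5/2 11/4 45/16 91/32 729/256 } R={ 2917/1024 1459/512 365/128 183/64 23/8 3 } so 5833/2048
step 15: add blue to get bbbrbbrbbrrbrrb; options L={ 0 1 2 5/2 11/4 45/16 91/32 729/256 5833/2048 } R={ 2917/1024 1459/512 365/128 183/64 23/8 3 } so 11667/4096

11667/4096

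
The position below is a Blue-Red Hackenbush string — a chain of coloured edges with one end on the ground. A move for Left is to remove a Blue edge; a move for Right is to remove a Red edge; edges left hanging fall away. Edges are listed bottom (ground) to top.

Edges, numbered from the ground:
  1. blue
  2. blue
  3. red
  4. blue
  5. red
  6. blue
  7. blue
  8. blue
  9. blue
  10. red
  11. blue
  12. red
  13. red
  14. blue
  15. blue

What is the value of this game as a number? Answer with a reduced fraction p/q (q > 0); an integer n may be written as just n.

Build G(s[:k]) for k = 1..15, string s = blue blue red blue red blue blue blue blue red blue red red blue blue.
G_1 [b]  L=[0]  R=[—]  => 1
G_2 [bb]  L=[0; 1]  R=[—]  => 2
G_3 [bbr]  L=[0; 1]  R=[2]  => 3/2
G_4 [bbrb]  L=[0; 1; 3/2]  R=[2]  => 7/4
G_5 [bbrbr]  L=[0; 1; 3/2]  R=[7/4; 2]  => 13/8
G_6 [bbrbrb]  L=[0; 1; 3/2; 13/8]  R=[7/4; 2]  => 27/16
G_7 [bbrbrbb]  L=[0; 1; 3/2; 13/8; 27/16]  R=[7/4; 2]  => 55/32
G_8 [bbrbrbbb]  L=[0; 1; 3/2; 13/8; 27/16; 55/32]  R=[7/4; 2]  => 111/64
G_9 [bbrbrbbbb]  L=[0; 1; 3/2; 13/8; 27/16; 55/32; 111/64]  R=[7/4; 2]  => 223/128
G_10 [bbrbrbbbbr]  L=[0; 1; 3/2; 13/8; 27/16; 55/32; 111/64]  R=[223/128; 7/4; 2]  => 445/256
G_11 [bbrbrbbbbrb]  L=[0; 1; 3/2; 13/8; 27/16; 55/32; 111/64; 445/256]  R=[223/128; 7/4; 2]  => 891/512
G_12 [bbrbrbbbbrbr]  L=[0; 1; 3/2; 13/8; 27/16; 55/32; 111/64; 445/256]  R=[891/512; 223/128; 7/4; 2]  => 1781/1024
G_13 [bbrbrbbbbrbrr]  L=[0; 1; 3/2; 13/8; 27/16; 55/32; 111/64; 445/256]  R=[1781/1024; 891/512; 223/128; 7/4; 2]  => 3561/2048
G_14 [bbrbrbbbbrbrrb]  L=[0; 1; 3/2; 13/8; 27/16; 55/32; 111/64; 445/256; 3561/2048]  R=[1781/1024; 891/512; 223/128; 7/4; 2]  => 7123/4096
G_15 [bbrbrbbbbrbrrbb]  L=[0; 1; 3/2; 13/8; 27/16; 55/32; 111/64; 445/256; 3561/2048; 7123/4096]  R=[1781/1024; 891/512; 223/128; 7/4; 2]  => 14247/8192

14247/8192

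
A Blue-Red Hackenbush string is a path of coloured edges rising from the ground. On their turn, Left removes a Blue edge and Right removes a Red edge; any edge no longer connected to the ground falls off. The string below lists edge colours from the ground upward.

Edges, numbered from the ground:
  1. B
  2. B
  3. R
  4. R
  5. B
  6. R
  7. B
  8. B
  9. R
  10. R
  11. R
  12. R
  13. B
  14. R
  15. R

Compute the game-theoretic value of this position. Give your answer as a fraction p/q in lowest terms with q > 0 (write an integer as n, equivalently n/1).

Build val(s[:k]) for k = 1..15, string s = B B R R B R B B R R R R B R R.
step 1: add B to get B; options L={ 0 } R={ — } ⇒ 1
step 2: add B to get BB; options L={ 0 1 } R={ — } ⇒ 2
step 3: add R to get BBR; options L={ 0 1 } R={ 2 } ⇒ 3/2
step 4: add R to get BBRR; options L={ 0 1 } R={ 3/2 2 } ⇒ 5/4
step 5: add B to get BBRRB; options L={ 0 1 5/4 } R={ 3/2 2 } ⇒ 11/8
step 6: add R to get BBRRBR; options L={ 0 1 5/4 } R={ 11/8 3/2 2 } ⇒ 21/16
step 7: add B to get BBRRBRB; options L={ 0 1 5/4 21/16 } R={ 11/8 3/2 2 } ⇒ 43/32
step 8: add B to get BBRRBRBB; options L={ 0 1 5/4 21/16 43/32 } R={ 11/8 3/2 2 } ⇒ 87/64
step 9: add R to get BBRRBRBBR; options L={ 0 1 5/4 21/16 43/32 } R={ 87/64 11/8 3/2 2 } ⇒ 173/128
step 10: add R to get BBRRBRBBRR; options L={ 0 1 5/4 21/16 43/32 } R={ 173/128 87/64 11/8 3/2 2 } ⇒ 345/256
step 11: add R to get BBRRBRBBRRR; options L={ 0 1 5/4 21/16 43/32 } R={ 345/256 173/128 87/64 11/8 3/2 2 } ⇒ 689/512
step 12: add R to get BBRRBRBBRRRR; options L={ 0 1 5/4 21/16 43/32 } R={ 689/512 345/256 173/128 87/64 11/8 3/2 2 } ⇒ 1377/1024
step 13: add B to get BBRRBRBBRRRRB; options L={ 0 1 5/4 21/16 43/32 1377/1024 } R={ 689/512 345/256 173/128 87/64 11/8 3/2 2 } ⇒ 2755/2048
step 14: add R to get BBRRBRBBRRRRBR; options L={ 0 1 5/4 21/16 43/32 1377/1024 } R={ 2755/2048 689/512 345/256 173/128 87/64 11/8 3/2 2 } ⇒ 5509/4096
step 15: add R to get BBRRBRBBRRRRBRR; options L={ 0 1 5/4 21/16 43/32 1377/1024 } R={ 5509/4096 2755/2048 689/512 345/256 173/128 87/64 11/8 3/2 2 } ⇒ 11017/8192

11017/8192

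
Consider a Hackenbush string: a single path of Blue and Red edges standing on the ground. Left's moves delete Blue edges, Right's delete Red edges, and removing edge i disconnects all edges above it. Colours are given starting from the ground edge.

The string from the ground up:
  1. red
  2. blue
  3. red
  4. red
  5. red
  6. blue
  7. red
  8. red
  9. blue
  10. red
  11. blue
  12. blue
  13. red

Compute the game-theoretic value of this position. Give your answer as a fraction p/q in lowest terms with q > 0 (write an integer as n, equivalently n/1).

-3795/4096

Prefix values for red blue red red red blue red red blue red blue blue red via {L|R} + simplicity:
val(r) = { · | 0 } => -1
val(rb) = { -1 | 0 } => -1/2
val(rbr) = { -1 | -1/2, 0 } => -3/4
val(rbrr) = { -1 | -3/4, -1/2, 0 } => -7/8
val(rbrrr) = { -1 | -7/8, -3/4, -1/2, 0 } => -15/16
val(rbrrrb) = { -1, -15/16 | -7/8, -3/4, -1/2, 0 } => -29/32
val(rbrrrbr) = { -1, -15/16 | -29/32, -7/8, -3/4, -1/2, 0 } => -59/64
val(rbrrrbrr) = { -1, -15/16 | -59/64, -29/32, -7/8, -3/4, -1/2, 0 } => -119/128
val(rbrrrbrrb) = { -1, -15/16, -119/128 | -59/64, -29/32, -7/8, -3/4, -1/2, 0 } => -237/256
val(rbrrrbrrbr) = { -1, -15/16, -119/128 | -237/256, -59/64, -29/32, -7/8, -3/4, -1/2, 0 } => -475/512
val(rbrrrbrrbrb) = { -1, -15/16, -119/128, -475/512 | -237/256, -59/64, -29/32, -7/8, -3/4, -1/2, 0 } => -949/1024
val(rbrrrbrrbrbb) = { -1, -15/16, -119/128, -475/512, -949/1024 | -237/256, -59/64, -29/32, -7/8, -3/4, -1/2, 0 } => -1897/2048
val(rbrrrbrrbrbbr) = { -1, -15/16, -119/128, -475/512, -949/1024 | -1897/2048, -237/256, -59/64, -29/32, -7/8, -3/4, -1/2, 0 } => -3795/4096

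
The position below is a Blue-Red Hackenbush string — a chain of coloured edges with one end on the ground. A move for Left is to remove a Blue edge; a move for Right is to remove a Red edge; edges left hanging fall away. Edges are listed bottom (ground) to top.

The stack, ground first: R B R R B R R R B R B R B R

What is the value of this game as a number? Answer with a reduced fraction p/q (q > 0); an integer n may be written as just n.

-7083/8192

edge 1 of 14 (R): { ∅ | 0 } ⇒ -1
edge 2 of 14 (B): { -1 | 0 } ⇒ -1/2
edge 3 of 14 (R): { -1 | -1/2; 0 } ⇒ -3/4
edge 4 of 14 (R): { -1 | -3/4; -1/2; 0 } ⇒ -7/8
edge 5 of 14 (B): { -1; -7/8 | -3/4; -1/2; 0 } ⇒ -13/16
edge 6 of 14 (R): { -1; -7/8 | -13/16; -3/4; -1/2; 0 } ⇒ -27/32
edge 7 of 14 (R): { -1; -7/8 | -27/32; -13/16; -3/4; -1/2; 0 } ⇒ -55/64
edge 8 of 14 (R): { -1; -7/8 | -55/64; -27/32; -13/16; -3/4; -1/2; 0 } ⇒ -111/128
edge 9 of 14 (B): { -1; -7/8; -111/128 | -55/64; -27/32; -13/16; -3/4; -1/2; 0 } ⇒ -221/256
edge 10 of 14 (R): { -1; -7/8; -111/128 | -221/256; -55/64; -27/32; -13/16; -3/4; -1/2; 0 } ⇒ -443/512
edge 11 of 14 (B): { -1; -7/8; -111/128; -443/512 | -221/256; -55/64; -27/32; -13/16; -3/4; -1/2; 0 } ⇒ -885/1024
edge 12 of 14 (R): { -1; -7/8; -111/128; -443/512 | -885/1024; -221/256; -55/64; -27/32; -13/16; -3/4; -1/2; 0 } ⇒ -1771/2048
edge 13 of 14 (B): { -1; -7/8; -111/128; -443/512; -1771/2048 | -885/1024; -221/256; -55/64; -27/32; -13/16; -3/4; -1/2; 0 } ⇒ -3541/4096
edge 14 of 14 (R): { -1; -7/8; -111/128; -443/512; -1771/2048 | -3541/4096; -885/1024; -221/256; -55/64; -27/32; -13/16; -3/4; -1/2; 0 } ⇒ -7083/8192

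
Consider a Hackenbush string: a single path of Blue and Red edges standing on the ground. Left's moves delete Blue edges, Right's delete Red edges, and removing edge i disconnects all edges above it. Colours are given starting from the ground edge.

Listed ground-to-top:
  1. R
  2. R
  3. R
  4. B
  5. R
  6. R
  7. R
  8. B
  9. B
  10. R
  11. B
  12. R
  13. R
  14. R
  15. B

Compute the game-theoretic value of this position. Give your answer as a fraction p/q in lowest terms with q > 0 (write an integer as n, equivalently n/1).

-11869/4096

Recurse on prefixes of the 15-edge string R R R B R R R B B R B R R R B:
G_1 [R]  L=[—]  R=[0]  so -1
G_2 [RR]  L=[—]  R=[-1, 0]  so -2
G_3 [RRR]  L=[—]  R=[-2, -1, 0]  so -3
G_4 [RRRB]  L=[-3]  R=[-2, -1, 0]  so -5/2
G_5 [RRRBR]  L=[-3]  R=[-5/2, -2, -1, 0]  so -11/4
G_6 [RRRBRR]  L=[-3]  R=[-11/4, -5/2, -2, -1, 0]  so -23/8
G_7 [RRRBRRR]  L=[-3]  R=[-23/8, -11/4, -5/2, -2, -1, 0]  so -47/16
G_8 [RRRBRRRB]  L=[-3, -47/16]  R=[-23/8, -11/4, -5/2, -2, -1, 0]  so -93/32
G_9 [RRRBRRRBB]  L=[-3, -47/16, -93/32]  R=[-23/8, -11/4, -5/2, -2, -1, 0]  so -185/64
G_10 [RRRBRRRBBR]  L=[-3, -47/16, -93/32]  R=[-185/64, -23/8, -11/4, -5/2, -2, -1, 0]  so -371/128
G_11 [RRRBRRRBBRB]  L=[-3, -47/16, -93/32, -371/128]  R=[-185/64, -23/8, -11/4, -5/2, -2, -1, 0]  so -741/256
G_12 [RRRBRRRBBRBR]  L=[-3, -47/16, -93/32, -371/128]  R=[-741/256, -185/64, -23/8, -11/4, -5/2, -2, -1, 0]  so -1483/512
G_13 [RRRBRRRBBRBRR]  L=[-3, -47/16, -93/32, -371/128]  R=[-1483/512, -741/256, -185/64, -23/8, -11/4, -5/2, -2, -1, 0]  so -2967/1024
G_14 [RRRBRRRBBRBRRR]  L=[-3, -47/16, -93/32, -371/128]  R=[-2967/1024, -1483/512, -741/256, -185/64, -23/8, -11/4, -5/2, -2, -1, 0]  so -5935/2048
G_15 [RRRBRRRBBRBRRRB]  L=[-3, -47/16, -93/32, -371/128, -5935/2048]  R=[-2967/1024, -1483/512, -741/256, -185/64, -23/8, -11/4, -5/2, -2, -1, 0]  so -11869/4096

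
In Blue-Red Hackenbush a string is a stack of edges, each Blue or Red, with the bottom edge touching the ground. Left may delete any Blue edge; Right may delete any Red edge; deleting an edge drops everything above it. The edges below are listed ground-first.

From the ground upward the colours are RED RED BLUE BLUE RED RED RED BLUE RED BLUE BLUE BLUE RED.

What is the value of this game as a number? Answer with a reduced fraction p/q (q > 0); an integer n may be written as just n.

-2979/2048

step 1: add RED to get R; options L={  } R={ 0 } -> -1
step 2: add RED to get RR; options L={  } R={ -1,0 } -> -2
step 3: add BLUE to get RRB; options L={ -2 } R={ -1,0 } -> -3/2
step 4: add BLUE to get RRBB; options L={ -2,-3/2 } R={ -1,0 } -> -5/4
step 5: add RED to get RRBBR; options L={ -2,-3/2 } R={ -5/4,-1,0 } -> -11/8
step 6: add RED to get RRBBRR; options L={ -2,-3/2 } R={ -11/8,-5/4,-1,0 } -> -23/16
step 7: add RED to get RRBBRRR; options L={ -2,-3/2 } R={ -23/16,-11/8,-5/4,-1,0 } -> -47/32
step 8: add BLUE to get RRBBRRRB; options L={ -2,-3/2,-47/32 } R={ -23/16,-11/8,-5/4,-1,0 } -> -93/64
step 9: add RED to get RRBBRRRBR; options L={ -2,-3/2,-47/32 } R={ -93/64,-23/16,-11/8,-5/4,-1,0 } -> -187/128
step 10: add BLUE to get RRBBRRRBRB; options L={ -2,-3/2,-47/32,-187/128 } R={ -93/64,-23/16,-11/8,-5/4,-1,0 } -> -373/256
step 11: add BLUE to get RRBBRRRBRBB; options L={ -2,-3/2,-47/32,-187/128,-373/256 } R={ -93/64,-23/16,-11/8,-5/4,-1,0 } -> -745/512
step 12: add BLUE to get RRBBRRRBRBBB; options L={ -2,-3/2,-47/32,-187/128,-373/256,-745/512 } R={ -93/64,-23/16,-11/8,-5/4,-1,0 } -> -1489/1024
step 13: add RED to get RRBBRRRBRBBBR; options L={ -2,-3/2,-47/32,-187/128,-373/256,-745/512 } R={ -1489/1024,-93/64,-23/16,-11/8,-5/4,-1,0 } -> -2979/2048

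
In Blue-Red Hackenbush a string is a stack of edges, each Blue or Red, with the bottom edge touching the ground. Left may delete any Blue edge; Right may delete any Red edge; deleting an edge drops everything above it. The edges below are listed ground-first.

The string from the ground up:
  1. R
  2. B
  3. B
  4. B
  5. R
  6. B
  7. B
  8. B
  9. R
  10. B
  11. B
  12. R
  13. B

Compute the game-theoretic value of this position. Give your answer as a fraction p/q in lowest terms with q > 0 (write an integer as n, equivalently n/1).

-549/4096

Recurse on prefixes of the 13-edge string R B B B R B B B R B B R B:
1 of 13 · R · max L −∞ · min R 0 = -1
2 of 13 · RB · max L -1 · min R 0 = -1/2
3 of 13 · RBB · max L -1/2 · min R 0 = -1/4
4 of 13 · RBBB · max L -1/4 · min R 0 = -1/8
5 of 13 · RBBBR · max L -1/4 · min R -1/8 = -3/16
6 of 13 · RBBBRB · max L -3/16 · min R -1/8 = -5/32
7 of 13 · RBBBRBB · max L -5/32 · min R -1/8 = -9/64
8 of 13 · RBBBRBBB · max L -9/64 · min R -1/8 = -17/128
9 of 13 · RBBBRBBBR · max L -9/64 · min R -17/128 = -35/256
10 of 13 · RBBBRBBBRB · max L -35/256 · min R -17/128 = -69/512
11 of 13 · RBBBRBBBRBB · max L -69/512 · min R -17/128 = -137/1024
12 of 13 · RBBBRBBBRBBR · max L -69/512 · min R -137/1024 = -275/2048
13 of 13 · RBBBRBBBRBBRB · max L -275/2048 · min R -137/1024 = -549/4096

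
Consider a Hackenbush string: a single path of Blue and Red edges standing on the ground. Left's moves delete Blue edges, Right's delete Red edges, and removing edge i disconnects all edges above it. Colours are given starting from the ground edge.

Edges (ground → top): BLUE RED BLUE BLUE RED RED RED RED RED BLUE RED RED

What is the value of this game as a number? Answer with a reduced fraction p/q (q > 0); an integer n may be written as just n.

1545/2048

Recurse on prefixes of the 12-edge string BLUE RED BLUE BLUE RED RED RED RED RED BLUE RED RED:
edge 1 of 12 (BLUE): { 0 | — } so 1
edge 2 of 12 (RED): { 0 | 1 } so 1/2
edge 3 of 12 (BLUE): { 0 1/2 | 1 } so 3/4
edge 4 of 12 (BLUE): { 0 1/2 3/4 | 1 } so 7/8
edge 5 of 12 (RED): { 0 1/2 3/4 | 7/8 1 } so 13/16
edge 6 of 12 (RED): { 0 1/2 3/4 | 13/16 7/8 1 } so 25/32
edge 7 of 12 (RED): { 0 1/2 3/4 | 25/32 13/16 7/8 1 } so 49/64
edge 8 of 12 (RED): { 0 1/2 3/4 | 49/64 25/32 13/16 7/8 1 } so 97/128
edge 9 of 12 (RED): { 0 1/2 3/4 | 97/128 49/64 25/32 13/16 7/8 1 } so 193/256
edge 10 of 12 (BLUE): { 0 1/2 3/4 193/256 | 97/128 49/64 25/32 13/16 7/8 1 } so 387/512
edge 11 of 12 (RED): { 0 1/2 3/4 193/256 | 387/512 97/128 49/64 25/32 13/16 7/8 1 } so 773/1024
edge 12 of 12 (RED): { 0 1/2 3/4 193/256 | 773/1024 387/512 97/128 49/64 25/32 13/16 7/8 1 } so 1545/2048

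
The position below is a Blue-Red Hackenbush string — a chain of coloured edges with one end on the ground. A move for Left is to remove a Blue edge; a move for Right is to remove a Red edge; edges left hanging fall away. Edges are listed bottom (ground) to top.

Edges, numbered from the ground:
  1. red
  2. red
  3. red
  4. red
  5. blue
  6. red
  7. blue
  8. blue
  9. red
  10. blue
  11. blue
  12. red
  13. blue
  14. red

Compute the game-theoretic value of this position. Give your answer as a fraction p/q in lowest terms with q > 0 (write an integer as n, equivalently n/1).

-3659/1024

r: Left {  }, Right { 0 } = simplest -1
rr: Left {  }, Right { -1,0 } = simplest -2
rrr: Left {  }, Right { -2,-1,0 } = simplest -3
rrrr: Left {  }, Right { -3,-2,-1,0 } = simplest -4
rrrrb: Left { -4 }, Right { -3,-2,-1,0 } = simplest -7/2
rrrrbr: Left { -4 }, Right { -7/2,-3,-2,-1,0 } = simplest -15/4
rrrrbrb: Left { -4,-15/4 }, Right { -7/2,-3,-2,-1,0 } = simplest -29/8
rrrrbrbb: Left { -4,-15/4,-29/8 }, Right { -7/2,-3,-2,-1,0 } = simplest -57/16
rrrrbrbbr: Left { -4,-15/4,-29/8 }, Right { -57/16,-7/2,-3,-2,-1,0 } = simplest -115/32
rrrrbrbbrb: Left { -4,-15/4,-29/8,-115/32 }, Right { -57/16,-7/2,-3,-2,-1,0 } = simplest -229/64
rrrrbrbbrbb: Left { -4,-15/4,-29/8,-115/32,-229/64 }, Right { -57/16,-7/2,-3,-2,-1,0 } = simplest -457/128
rrrrbrbbrbbr: Left { -4,-15/4,-29/8,-115/32,-229/64 }, Right { -457/128,-57/16,-7/2,-3,-2,-1,0 } = simplest -915/256
rrrrbrbbrbbrb: Left { -4,-15/4,-29/8,-115/32,-229/64,-915/256 }, Right { -457/128,-57/16,-7/2,-3,-2,-1,0 } = simplest -1829/512
rrrrbrbbrbbrbr: Left { -4,-15/4,-29/8,-115/32,-229/64,-915/256 }, Right { -1829/512,-457/128,-57/16,-7/2,-3,-2,-1,0 } = simplest -3659/1024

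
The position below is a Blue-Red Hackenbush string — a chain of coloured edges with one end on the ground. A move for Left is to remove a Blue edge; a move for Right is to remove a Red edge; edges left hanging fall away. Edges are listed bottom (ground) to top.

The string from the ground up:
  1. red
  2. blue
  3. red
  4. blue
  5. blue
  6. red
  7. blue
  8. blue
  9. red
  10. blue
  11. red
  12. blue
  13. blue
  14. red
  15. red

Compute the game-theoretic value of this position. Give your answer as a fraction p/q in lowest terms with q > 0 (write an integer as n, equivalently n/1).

-9383/16384

edge 1 of 15 (red): {  | 0 } => -1
edge 2 of 15 (blue): { -1 | 0 } => -1/2
edge 3 of 15 (red): { -1 | -1/2 0 } => -3/4
edge 4 of 15 (blue): { -1 -3/4 | -1/2 0 } => -5/8
edge 5 of 15 (blue): { -1 -3/4 -5/8 | -1/2 0 } => -9/16
edge 6 of 15 (red): { -1 -3/4 -5/8 | -9/16 -1/2 0 } => -19/32
edge 7 of 15 (blue): { -1 -3/4 -5/8 -19/32 | -9/16 -1/2 0 } => -37/64
edge 8 of 15 (blue): { -1 -3/4 -5/8 -19/32 -37/64 | -9/16 -1/2 0 } => -73/128
edge 9 of 15 (red): { -1 -3/4 -5/8 -19/32 -37/64 | -73/128 -9/16 -1/2 0 } => -147/256
edge 10 of 15 (blue): { -1 -3/4 -5/8 -19/32 -37/64 -147/256 | -73/128 -9/16 -1/2 0 } => -293/512
edge 11 of 15 (red): { -1 -3/4 -5/8 -19/32 -37/64 -147/256 | -293/512 -73/128 -9/16 -1/2 0 } => -587/1024
edge 12 of 15 (blue): { -1 -3/4 -5/8 -19/32 -37/64 -147/256 -587/1024 | -293/512 -73/128 -9/16 -1/2 0 } => -1173/2048
edge 13 of 15 (blue): { -1 -3/4 -5/8 -19/32 -37/64 -147/256 -587/1024 -1173/2048 | -293/512 -73/128 -9/16 -1/2 0 } => -2345/4096
edge 14 of 15 (red): { -1 -3/4 -5/8 -19/32 -37/64 -147/256 -587/1024 -1173/2048 | -2345/4096 -293/512 -73/128 -9/16 -1/2 0 } => -4691/8192
edge 15 of 15 (red): { -1 -3/4 -5/8 -19/32 -37/64 -147/256 -587/1024 -1173/2048 | -4691/8192 -2345/4096 -293/512 -73/128 -9/16 -1/2 0 } => -9383/16384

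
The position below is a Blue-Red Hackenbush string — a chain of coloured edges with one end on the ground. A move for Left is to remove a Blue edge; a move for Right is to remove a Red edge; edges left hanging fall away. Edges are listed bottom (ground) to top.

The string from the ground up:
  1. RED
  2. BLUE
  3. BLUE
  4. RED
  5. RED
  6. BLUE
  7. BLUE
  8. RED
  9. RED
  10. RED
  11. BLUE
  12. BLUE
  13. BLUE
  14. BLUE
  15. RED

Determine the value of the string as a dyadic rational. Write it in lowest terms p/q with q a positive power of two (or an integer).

-6595/16384

step 1: add RED to get R; options L={ — } R={ 0 } = -1
step 2: add BLUE to get RB; options L={ -1 } R={ 0 } = -1/2
step 3: add BLUE to get RBB; options L={ -1 -1/2 } R={ 0 } = -1/4
step 4: add RED to get RBBR; options L={ -1 -1/2 } R={ -1/4 0 } = -3/8
step 5: add RED to get RBBRR; options L={ -1 -1/2 } R={ -3/8 -1/4 0 } = -7/16
step 6: add BLUE to get RBBRRB; options L={ -1 -1/2 -7/16 } R={ -3/8 -1/4 0 } = -13/32
step 7: add BLUE to get RBBRRBB; options L={ -1 -1/2 -7/16 -13/32 } R={ -3/8 -1/4 0 } = -25/64
step 8: add RED to get RBBRRBBR; options L={ -1 -1/2 -7/16 -13/32 } R={ -25/64 -3/8 -1/4 0 } = -51/128
step 9: add RED to get RBBRRBBRR; options L={ -1 -1/2 -7/16 -13/32 } R={ -51/128 -25/64 -3/8 -1/4 0 } = -103/256
step 10: add RED to get RBBRRBBRRR; options L={ -1 -1/2 -7/16 -13/32 } R={ -103/256 -51/128 -25/64 -3/8 -1/4 0 } = -207/512
step 11: add BLUE to get RBBRRBBRRRB; options L={ -1 -1/2 -7/16 -13/32 -207/512 } R={ -103/256 -51/128 -25/64 -3/8 -1/4 0 } = -413/1024
step 12: add BLUE to get RBBRRBBRRRBB; options L={ -1 -1/2 -7/16 -13/32 -207/512 -413/1024 } R={ -103/256 -51/128 -25/64 -3/8 -1/4 0 } = -825/2048
step 13: add BLUE to get RBBRRBBRRRBBB; options L={ -1 -1/2 -7/16 -13/32 -207/512 -413/1024 -825/2048 } R={ -103/256 -51/128 -25/64 -3/8 -1/4 0 } = -1649/4096
step 14: add BLUE to get RBBRRBBRRRBBBB; options L={ -1 -1/2 -7/16 -13/32 -207/512 -413/1024 -825/2048 -1649/4096 } R={ -103/256 -51/128 -25/64 -3/8 -1/4 0 } = -3297/8192
step 15: add RED to get RBBRRBBRRRBBBBR; options L={ -1 -1/2 -7/16 -13/32 -207/512 -413/1024 -825/2048 -1649/4096 } R={ -3297/8192 -103/256 -51/128 -25/64 -3/8 -1/4 0 } = -6595/16384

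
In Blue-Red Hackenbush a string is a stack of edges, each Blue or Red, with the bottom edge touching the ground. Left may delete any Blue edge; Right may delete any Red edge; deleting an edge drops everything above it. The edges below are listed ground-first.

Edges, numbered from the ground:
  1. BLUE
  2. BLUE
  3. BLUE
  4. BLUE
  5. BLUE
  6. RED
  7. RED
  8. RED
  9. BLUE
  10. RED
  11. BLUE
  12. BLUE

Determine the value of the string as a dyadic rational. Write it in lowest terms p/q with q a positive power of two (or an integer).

535/128

g_1 [B]  L=[0]  R=[(no moves)]  gives 1
g_2 [BB]  L=[0 1]  R=[(no moves)]  gives 2
g_3 [BBB]  L=[0 1 2]  R=[(no moves)]  gives 3
g_4 [BBBB]  L=[0 1 2 3]  R=[(no moves)]  gives 4
g_5 [BBBBB]  L=[0 1 2 3 4]  R=[(no moves)]  gives 5
g_6 [BBBBBR]  L=[0 1 2 3 4]  R=[5]  gives 9/2
g_7 [BBBBBRR]  L=[0 1 2 3 4]  R=[9/2 5]  gives 17/4
g_8 [BBBBBRRR]  L=[0 1 2 3 4]  R=[17/4 9/2 5]  gives 33/8
g_9 [BBBBBRRRB]  L=[0 1 2 3 4 33/8]  R=[17/4 9/2 5]  gives 67/16
g_10 [BBBBBRRRBR]  L=[0 1 2 3 4 33/8]  R=[67/16 17/4 9/2 5]  gives 133/32
g_11 [BBBBBRRRBRB]  L=[0 1 2 3 4 33/8 133/32]  R=[67/16 17/4 9/2 5]  gives 267/64
g_12 [BBBBBRRRBRBB]  L=[0 1 2 3 4 33/8 133/32 267/64]  R=[67/16 17/4 9/2 5]  gives 535/128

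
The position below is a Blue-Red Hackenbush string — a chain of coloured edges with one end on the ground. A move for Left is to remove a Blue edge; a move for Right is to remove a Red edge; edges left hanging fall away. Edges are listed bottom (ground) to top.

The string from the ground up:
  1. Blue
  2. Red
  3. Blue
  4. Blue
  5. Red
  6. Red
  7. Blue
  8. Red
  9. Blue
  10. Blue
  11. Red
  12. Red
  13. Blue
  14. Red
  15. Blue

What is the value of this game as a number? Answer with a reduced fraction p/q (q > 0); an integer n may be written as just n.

13003/16384

Prefix values for Blue Red Blue Blue Red Red Blue Red Blue Blue Red Red Blue Red Blue via {L|R} + simplicity:
edge 1 of 15 (Blue): { 0 |  } -> 1
edge 2 of 15 (Red): { 0 | 1 } -> 1/2
edge 3 of 15 (Blue): { 0 1/2 | 1 } -> 3/4
edge 4 of 15 (Blue): { 0 1/2 3/4 | 1 } -> 7/8
edge 5 of 15 (Red): { 0 1/2 3/4 | 7/8 1 } -> 13/16
edge 6 of 15 (Red): { 0 1/2 3/4 | 13/16 7/8 1 } -> 25/32
edge 7 of 15 (Blue): { 0 1/2 3/4 25/32 | 13/16 7/8 1 } -> 51/64
edge 8 of 15 (Red): { 0 1/2 3/4 25/32 | 51/64 13/16 7/8 1 } -> 101/128
edge 9 of 15 (Blue): { 0 1/2 3/4 25/32 101/128 | 51/64 13/16 7/8 1 } -> 203/256
edge 10 of 15 (Blue): { 0 1/2 3/4 25/32 101/128 203/256 | 51/64 13/16 7/8 1 } -> 407/512
edge 11 of 15 (Red): { 0 1/2 3/4 25/32 101/128 203/256 | 407/512 51/64 13/16 7/8 1 } -> 813/1024
edge 12 of 15 (Red): { 0 1/2 3/4 25/32 101/128 203/256 | 813/1024 407/512 51/64 13/16 7/8 1 } -> 1625/2048
edge 13 of 15 (Blue): { 0 1/2 3/4 25/32 101/128 203/256 1625/2048 | 813/1024 407/512 51/64 13/16 7/8 1 } -> 3251/4096
edge 14 of 15 (Red): { 0 1/2 3/4 25/32 101/128 203/256 1625/2048 | 3251/4096 813/1024 407/512 51/64 13/16 7/8 1 } -> 6501/8192
edge 15 of 15 (Blue): { 0 1/2 3/4 25/32 101/128 203/256 1625/2048 6501/8192 | 3251/4096 813/1024 407/512 51/64 13/16 7/8 1 } -> 13003/16384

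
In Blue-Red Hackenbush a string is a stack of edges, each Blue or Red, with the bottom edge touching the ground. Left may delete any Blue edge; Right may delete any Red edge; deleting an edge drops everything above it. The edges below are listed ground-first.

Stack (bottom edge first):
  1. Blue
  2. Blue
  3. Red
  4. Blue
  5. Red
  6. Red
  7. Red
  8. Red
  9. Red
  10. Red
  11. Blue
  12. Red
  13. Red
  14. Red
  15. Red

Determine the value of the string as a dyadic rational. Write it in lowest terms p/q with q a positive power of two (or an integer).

12321/8192

step 1: add Blue to get B; options L={ 0 } R={ (no moves) } -> 1
step 2: add Blue to get BB; options L={ 0, 1 } R={ (no moves) } -> 2
step 3: add Red to get BBR; options L={ 0, 1 } R={ 2 } -> 3/2
step 4: add Blue to get BBRB; options L={ 0, 1, 3/2 } R={ 2 } -> 7/4
step 5: add Red to get BBRBR; options L={ 0, 1, 3/2 } R={ 7/4, 2 } -> 13/8
step 6: add Red to get BBRBRR; options L={ 0, 1, 3/2 } R={ 13/8, 7/4, 2 } -> 25/16
step 7: add Red to get BBRBRRR; options L={ 0, 1, 3/2 } R={ 25/16, 13/8, 7/4, 2 } -> 49/32
step 8: add Red to get BBRBRRRR; options L={ 0, 1, 3/2 } R={ 49/32, 25/16, 13/8, 7/4, 2 } -> 97/64
step 9: add Red to get BBRBRRRRR; options L={ 0, 1, 3/2 } R={ 97/64, 49/32, 25/16, 13/8, 7/4, 2 } -> 193/128
step 10: add Red to get BBRBRRRRRR; options L={ 0, 1, 3/2 } R={ 193/128, 97/64, 49/32, 25/16, 13/8, 7/4, 2 } -> 385/256
step 11: add Blue to get BBRBRRRRRRB; options L={ 0, 1, 3/2, 385/256 } R={ 193/128, 97/64, 49/32, 25/16, 13/8, 7/4, 2 } -> 771/512
step 12: add Red to get BBRBRRRRRRBR; options L={ 0, 1, 3/2, 385/256 } R={ 771/512, 193/128, 97/64, 49/32, 25/16, 13/8, 7/4, 2 } -> 1541/1024
step 13: add Red to get BBRBRRRRRRBRR; options L={ 0, 1, 3/2, 385/256 } R={ 1541/1024, 771/512, 193/128, 97/64, 49/32, 25/16, 13/8, 7/4, 2 } -> 3081/2048
step 14: add Red to get BBRBRRRRRRBRRR; options L={ 0, 1, 3/2, 385/256 } R={ 3081/2048, 1541/1024, 771/512, 193/128, 97/64, 49/32, 25/16, 13/8, 7/4, 2 } -> 6161/4096
step 15: add Red to get BBRBRRRRRRBRRRR; options L={ 0, 1, 3/2, 385/256 } R={ 6161/4096, 3081/2048, 1541/1024, 771/512, 193/128, 97/64, 49/32, 25/16, 13/8, 7/4, 2 } -> 12321/8192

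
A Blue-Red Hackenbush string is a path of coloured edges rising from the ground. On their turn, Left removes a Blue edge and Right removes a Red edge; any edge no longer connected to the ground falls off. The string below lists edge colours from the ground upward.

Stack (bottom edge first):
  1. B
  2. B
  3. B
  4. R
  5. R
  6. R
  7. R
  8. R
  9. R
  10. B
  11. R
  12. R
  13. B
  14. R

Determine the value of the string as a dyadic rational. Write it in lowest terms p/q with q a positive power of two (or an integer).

Recurse on prefixes of the 14-edge string B B B R R R R R R B R R B R:
value_1 [B]  L=[0]  R=[(no moves)]  gives 1
value_2 [BB]  L=[0; 1]  R=[(no moves)]  gives 2
value_3 [BBB]  L=[0; 1; 2]  R=[(no moves)]  gives 3
value_4 [BBBR]  L=[0; 1; 2]  R=[3]  gives 5/2
value_5 [BBBRR]  L=[0; 1; 2]  R=[5/2; 3]  gives 9/4
value_6 [BBBRRR]  L=[0; 1; 2]  R=[9/4; 5/2; 3]  gives 17/8
value_7 [BBBRRRR]  L=[0; 1; 2]  R=[17/8; 9/4; 5/2; 3]  gives 33/16
value_8 [BBBRRRRR]  L=[0; 1; 2]  R=[33/16; 17/8; 9/4; 5/2; 3]  gives 65/32
value_9 [BBBRRRRRR]  L=[0; 1; 2]  R=[65/32; 33/16; 17/8; 9/4; 5/2; 3]  gives 129/64
value_10 [BBBRRRRRRB]  L=[0; 1; 2; 129/64]  R=[65/32; 33/16; 17/8; 9/4; 5/2; 3]  gives 259/128
value_11 [BBBRRRRRRBR]  L=[0; 1; 2; 129/64]  R=[259/128; 65/32; 33/16; 17/8; 9/4; 5/2; 3]  gives 517/256
value_12 [BBBRRRRRRBRR]  L=[0; 1; 2; 129/64]  R=[517/256; 259/128; 65/32; 33/16; 17/8; 9/4; 5/2; 3]  gives 1033/512
value_13 [BBBRRRRRRBRRB]  L=[0; 1; 2; 129/64; 1033/512]  R=[517/256; 259/128; 65/32; 33/16; 17/8; 9/4; 5/2; 3]  gives 2067/1024
value_14 [BBBRRRRRRBRRBR]  L=[0; 1; 2; 129/64; 1033/512]  R=[2067/1024; 517/256; 259/128; 65/32; 33/16; 17/8; 9/4; 5/2; 3]  gives 4133/2048

4133/2048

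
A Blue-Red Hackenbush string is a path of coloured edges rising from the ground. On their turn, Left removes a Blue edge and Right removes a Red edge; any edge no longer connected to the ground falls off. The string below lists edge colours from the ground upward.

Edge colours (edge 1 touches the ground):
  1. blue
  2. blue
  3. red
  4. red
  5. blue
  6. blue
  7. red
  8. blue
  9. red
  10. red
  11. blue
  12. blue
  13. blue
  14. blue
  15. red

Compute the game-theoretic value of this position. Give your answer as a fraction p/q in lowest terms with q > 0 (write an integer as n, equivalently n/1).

Prefix values for blue blue red red blue blue red blue red red blue blue blue blue red via {L|R} + simplicity:
edge 1 of 15 (blue): { 0 | (no moves) } ⇒ 1
edge 2 of 15 (blue): { 0; 1 | (no moves) } ⇒ 2
edge 3 of 15 (red): { 0; 1 | 2 } ⇒ 3/2
edge 4 of 15 (red): { 0; 1 | 3/2; 2 } ⇒ 5/4
edge 5 of 15 (blue): { 0; 1; 5/4 | 3/2; 2 } ⇒ 11/8
edge 6 of 15 (blue): { 0; 1; 5/4; 11/8 | 3/2; 2 } ⇒ 23/16
edge 7 of 15 (red): { 0; 1; 5/4; 11/8 | 23/16; 3/2; 2 } ⇒ 45/32
edge 8 of 15 (blue): { 0; 1; 5/4; 11/8; 45/32 | 23/16; 3/2; 2 } ⇒ 91/64
edge 9 of 15 (red): { 0; 1; 5/4; 11/8; 45/32 | 91/64; 23/16; 3/2; 2 } ⇒ 181/128
edge 10 of 15 (red): { 0; 1; 5/4; 11/8; 45/32 | 181/128; 91/64; 23/16; 3/2; 2 } ⇒ 361/256
edge 11 of 15 (blue): { 0; 1; 5/4; 11/8; 45/32; 361/256 | 181/128; 91/64; 23/16; 3/2; 2 } ⇒ 723/512
edge 12 of 15 (blue): { 0; 1; 5/4; 11/8; 45/32; 361/256; 723/512 | 181/128; 91/64; 23/16; 3/2; 2 } ⇒ 1447/1024
edge 13 of 15 (blue): { 0; 1; 5/4; 11/8; 45/32; 361/256; 723/512; 1447/1024 | 181/128; 91/64; 23/16; 3/2; 2 } ⇒ 2895/2048
edge 14 of 15 (blue): { 0; 1; 5/4; 11/8; 45/32; 361/256; 723/512; 1447/1024; 2895/2048 | 181/128; 91/64; 23/16; 3/2; 2 } ⇒ 5791/4096
edge 15 of 15 (red): { 0; 1; 5/4; 11/8; 45/32; 361/256; 723/512; 1447/1024; 2895/2048 | 5791/4096; 181/128; 91/64; 23/16; 3/2; 2 } ⇒ 11581/8192

11581/8192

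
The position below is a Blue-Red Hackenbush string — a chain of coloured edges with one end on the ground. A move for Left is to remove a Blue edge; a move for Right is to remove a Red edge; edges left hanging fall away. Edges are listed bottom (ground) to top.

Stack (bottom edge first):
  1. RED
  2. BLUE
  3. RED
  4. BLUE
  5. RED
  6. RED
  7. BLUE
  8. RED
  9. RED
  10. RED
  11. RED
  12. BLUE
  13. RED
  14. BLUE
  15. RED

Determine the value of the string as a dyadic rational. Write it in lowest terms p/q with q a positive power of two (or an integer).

-11755/16384

g(R) = { — | 0 } → -1
g(RB) = { -1 | 0 } → -1/2
g(RBR) = { -1 | -1/2, 0 } → -3/4
g(RBRB) = { -1, -3/4 | -1/2, 0 } → -5/8
g(RBRBR) = { -1, -3/4 | -5/8, -1/2, 0 } → -11/16
g(RBRBRR) = { -1, -3/4 | -11/16, -5/8, -1/2, 0 } → -23/32
g(RBRBRRB) = { -1, -3/4, -23/32 | -11/16, -5/8, -1/2, 0 } → -45/64
g(RBRBRRBR) = { -1, -3/4, -23/32 | -45/64, -11/16, -5/8, -1/2, 0 } → -91/128
g(RBRBRRBRR) = { -1, -3/4, -23/32 | -91/128, -45/64, -11/16, -5/8, -1/2, 0 } → -183/256
g(RBRBRRBRRR) = { -1, -3/4, -23/32 | -183/256, -91/128, -45/64, -11/16, -5/8, -1/2, 0 } → -367/512
g(RBRBRRBRRRR) = { -1, -3/4, -23/32 | -367/512, -183/256, -91/128, -45/64, -11/16, -5/8, -1/2, 0 } → -735/1024
g(RBRBRRBRRRRB) = { -1, -3/4, -23/32, -735/1024 | -367/512, -183/256, -91/128, -45/64, -11/16, -5/8, -1/2, 0 } → -1469/2048
g(RBRBRRBRRRRBR) = { -1, -3/4, -23/32, -735/1024 | -1469/2048, -367/512, -183/256, -91/128, -45/64, -11/16, -5/8, -1/2, 0 } → -2939/4096
g(RBRBRRBRRRRBRB) = { -1, -3/4, -23/32, -735/1024, -2939/4096 | -1469/2048, -367/512, -183/256, -91/128, -45/64, -11/16, -5/8, -1/2, 0 } → -5877/8192
g(RBRBRRBRRRRBRBR) = { -1, -3/4, -23/32, -735/1024, -2939/4096 | -5877/8192, -1469/2048, -367/512, -183/256, -91/128, -45/64, -11/16, -5/8, -1/2, 0 } → -11755/16384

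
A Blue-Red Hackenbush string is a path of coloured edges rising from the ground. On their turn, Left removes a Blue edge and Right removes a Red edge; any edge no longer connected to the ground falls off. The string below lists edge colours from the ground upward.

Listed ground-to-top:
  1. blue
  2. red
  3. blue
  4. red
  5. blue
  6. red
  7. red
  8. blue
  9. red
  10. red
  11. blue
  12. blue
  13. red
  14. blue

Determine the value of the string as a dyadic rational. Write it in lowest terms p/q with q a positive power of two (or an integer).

step 1: add blue to get b; options L={ 0 } R={ (no moves) } = 1
step 2: add red to get br; options L={ 0 } R={ 1 } = 1/2
step 3: add blue to get brb; options L={ 0 1/2 } R={ 1 } = 3/4
step 4: add red to get brbr; options L={ 0 1/2 } R={ 3/4 1 } = 5/8
step 5: add blue to get brbrb; options L={ 0 1/2 5/8 } R={ 3/4 1 } = 11/16
step 6: add red to get brbrbr; options L={ 0 1/2 5/8 } R={ 11/16 3/4 1 } = 21/32
step 7: add red to get brbrbrr; options L={ 0 1/2 5/8 } R={ 21/32 11/16 3/4 1 } = 41/64
step 8: add blue to get brbrbrrb; options L={ 0 1/2 5/8 41/64 } R={ 21/32 11/16 3/4 1 } = 83/128
step 9: add red to get brbrbrrbr; options L={ 0 1/2 5/8 41/64 } R={ 83/128 21/32 11/16 3/4 1 } = 165/256
step 10: add red to get brbrbrrbrr; options L={ 0 1/2 5/8 41/64 } R={ 165/256 83/128 21/32 11/16 3/4 1 } = 329/512
step 11: add blue to get brbrbrrbrrb; options L={ 0 1/2 5/8 41/64 329/512 } R={ 165/256 83/128 21/32 11/16 3/4 1 } = 659/1024
step 12: add blue to get brbrbrrbrrbb; options L={ 0 1/2 5/8 41/64 329/512 659/1024 } R={ 165/256 83/128 21/32 11/16 3/4 1 } = 1319/2048
step 13: add red to get brbrbrrbrrbbr; options L={ 0 1/2 5/8 41/64 329/512 659/1024 } R={ 1319/2048 165/256 83/128 21/32 11/16 3/4 1 } = 2637/4096
step 14: add blue to get brbrbrrbrrbbrb; options L={ 0 1/2 5/8 41/64 329/512 659/1024 2637/4096 } R={ 1319/2048 165/256 83/128 21/32 11/16 3/4 1 } = 5275/8192

5275/8192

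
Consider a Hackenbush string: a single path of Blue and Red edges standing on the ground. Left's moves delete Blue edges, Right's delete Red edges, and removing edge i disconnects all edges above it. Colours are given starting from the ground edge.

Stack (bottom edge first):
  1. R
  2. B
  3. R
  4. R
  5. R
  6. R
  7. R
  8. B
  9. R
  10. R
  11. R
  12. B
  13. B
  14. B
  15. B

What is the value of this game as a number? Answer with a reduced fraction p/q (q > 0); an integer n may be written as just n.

-16097/16384

Prefix values for R B R R R R R B R R R B B B B via {L|R} + simplicity:
v(R) = { (no moves) | 0 } ⇒ -1
v(RB) = { -1 | 0 } ⇒ -1/2
v(RBR) = { -1 | -1/2 0 } ⇒ -3/4
v(RBRR) = { -1 | -3/4 -1/2 0 } ⇒ -7/8
v(RBRRR) = { -1 | -7/8 -3/4 -1/2 0 } ⇒ -15/16
v(RBRRRR) = { -1 | -15/16 -7/8 -3/4 -1/2 0 } ⇒ -31/32
v(RBRRRRR) = { -1 | -31/32 -15/16 -7/8 -3/4 -1/2 0 } ⇒ -63/64
v(RBRRRRRB) = { -1 -63/64 | -31/32 -15/16 -7/8 -3/4 -1/2 0 } ⇒ -125/128
v(RBRRRRRBR) = { -1 -63/64 | -125/128 -31/32 -15/16 -7/8 -3/4 -1/2 0 } ⇒ -251/256
v(RBRRRRRBRR) = { -1 -63/64 | -251/256 -125/128 -31/32 -15/16 -7/8 -3/4 -1/2 0 } ⇒ -503/512
v(RBRRRRRBRRR) = { -1 -63/64 | -503/512 -251/256 -125/128 -31/32 -15/16 -7/8 -3/4 -1/2 0 } ⇒ -1007/1024
v(RBRRRRRBRRRB) = { -1 -63/64 -1007/1024 | -503/512 -251/256 -125/128 -31/32 -15/16 -7/8 -3/4 -1/2 0 } ⇒ -2013/2048
v(RBRRRRRBRRRBB) = { -1 -63/64 -1007/1024 -2013/2048 | -503/512 -251/256 -125/128 -31/32 -15/16 -7/8 -3/4 -1/2 0 } ⇒ -4025/4096
v(RBRRRRRBRRRBBB) = { -1 -63/64 -1007/1024 -2013/2048 -4025/4096 | -503/512 -251/256 -125/128 -31/32 -15/16 -7/8 -3/4 -1/2 0 } ⇒ -8049/8192
v(RBRRRRRBRRRBBBB) = { -1 -63/64 -1007/1024 -2013/2048 -4025/4096 -8049/8192 | -503/512 -251/256 -125/128 -31/32 -15/16 -7/8 -3/4 -1/2 0 } ⇒ -16097/16384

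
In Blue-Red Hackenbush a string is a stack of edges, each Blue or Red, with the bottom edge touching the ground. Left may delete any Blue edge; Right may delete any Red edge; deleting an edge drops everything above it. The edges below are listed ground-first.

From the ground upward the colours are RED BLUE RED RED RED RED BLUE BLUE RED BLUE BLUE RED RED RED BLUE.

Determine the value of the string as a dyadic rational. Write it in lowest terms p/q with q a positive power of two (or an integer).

-15517/16384

Recurse on prefixes of the 15-edge string RED BLUE RED RED RED RED BLUE BLUE RED BLUE BLUE RED RED RED BLUE:
edge 1 of 15 (RED): { — | 0 } gives -1
edge 2 of 15 (BLUE): { -1 | 0 } gives -1/2
edge 3 of 15 (RED): { -1 | -1/2 0 } gives -3/4
edge 4 of 15 (RED): { -1 | -3/4 -1/2 0 } gives -7/8
edge 5 of 15 (RED): { -1 | -7/8 -3/4 -1/2 0 } gives -15/16
edge 6 of 15 (RED): { -1 | -15/16 -7/8 -3/4 -1/2 0 } gives -31/32
edge 7 of 15 (BLUE): { -1 -31/32 | -15/16 -7/8 -3/4 -1/2 0 } gives -61/64
edge 8 of 15 (BLUE): { -1 -31/32 -61/64 | -15/16 -7/8 -3/4 -1/2 0 } gives -121/128
edge 9 of 15 (RED): { -1 -31/32 -61/64 | -121/128 -15/16 -7/8 -3/4 -1/2 0 } gives -243/256
edge 10 of 15 (BLUE): { -1 -31/32 -61/64 -243/256 | -121/128 -15/16 -7/8 -3/4 -1/2 0 } gives -485/512
edge 11 of 15 (BLUE): { -1 -31/32 -61/64 -243/256 -485/512 | -121/128 -15/16 -7/8 -3/4 -1/2 0 } gives -969/1024
edge 12 of 15 (RED): { -1 -31/32 -61/64 -243/256 -485/512 | -969/1024 -121/128 -15/16 -7/8 -3/4 -1/2 0 } gives -1939/2048
edge 13 of 15 (RED): { -1 -31/32 -61/64 -243/256 -485/512 | -1939/2048 -969/1024 -121/128 -15/16 -7/8 -3/4 -1/2 0 } gives -3879/4096
edge 14 of 15 (RED): { -1 -31/32 -61/64 -243/256 -485/512 | -3879/4096 -1939/2048 -969/1024 -121/128 -15/16 -7/8 -3/4 -1/2 0 } gives -7759/8192
edge 15 of 15 (BLUE): { -1 -31/32 -61/64 -243/256 -485/512 -7759/8192 | -3879/4096 -1939/2048 -969/1024 -121/128 -15/16 -7/8 -3/4 -1/2 0 } gives -15517/16384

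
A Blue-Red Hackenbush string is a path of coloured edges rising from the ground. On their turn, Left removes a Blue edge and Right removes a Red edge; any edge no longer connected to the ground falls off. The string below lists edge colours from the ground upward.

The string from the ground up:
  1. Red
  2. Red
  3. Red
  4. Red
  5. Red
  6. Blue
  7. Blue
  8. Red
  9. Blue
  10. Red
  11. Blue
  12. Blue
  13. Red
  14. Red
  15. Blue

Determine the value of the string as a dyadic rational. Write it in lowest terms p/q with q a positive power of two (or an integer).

1 of 15 · R · max L −∞ · min R 0 ⇒ -1
2 of 15 · RR · max L −∞ · min R -1 ⇒ -2
3 of 15 · RRR · max L −∞ · min R -2 ⇒ -3
4 of 15 · RRRR · max L −∞ · min R -3 ⇒ -4
5 of 15 · RRRRR · max L −∞ · min R -4 ⇒ -5
6 of 15 · RRRRRB · max L -5 · min R -4 ⇒ -9/2
7 of 15 · RRRRRBB · max L -9/2 · min R -4 ⇒ -17/4
8 of 15 · RRRRRBBR · max L -9/2 · min R -17/4 ⇒ -35/8
9 of 15 · RRRRRBBRB · max L -35/8 · min R -17/4 ⇒ -69/16
10 of 15 · RRRRRBBRBR · max L -35/8 · min R -69/16 ⇒ -139/32
11 of 15 · RRRRRBBRBRB · max L -139/32 · min R -69/16 ⇒ -277/64
12 of 15 · RRRRRBBRBRBB · max L -277/64 · min R -69/16 ⇒ -553/128
13 of 15 · RRRRRBBRBRBBR · max L -277/64 · min R -553/128 ⇒ -1107/256
14 of 15 · RRRRRBBRBRBBRR · max L -277/64 · min R -1107/256 ⇒ -2215/512
15 of 15 · RRRRRBBRBRBBRRB · max L -2215/512 · min R -1107/256 ⇒ -4429/1024

-4429/1024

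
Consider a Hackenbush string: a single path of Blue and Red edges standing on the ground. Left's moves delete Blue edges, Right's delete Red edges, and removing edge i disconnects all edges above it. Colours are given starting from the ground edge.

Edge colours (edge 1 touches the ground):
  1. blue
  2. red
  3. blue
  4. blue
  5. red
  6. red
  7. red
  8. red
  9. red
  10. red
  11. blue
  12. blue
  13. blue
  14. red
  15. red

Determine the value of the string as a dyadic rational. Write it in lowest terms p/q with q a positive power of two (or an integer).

12345/16384

v(b) = { 0 | none } gives 1
v(br) = { 0 | 1 } gives 1/2
v(brb) = { 0, 1/2 | 1 } gives 3/4
v(brbb) = { 0, 1/2, 3/4 | 1 } gives 7/8
v(brbbr) = { 0, 1/2, 3/4 | 7/8, 1 } gives 13/16
v(brbbrr) = { 0, 1/2, 3/4 | 13/16, 7/8, 1 } gives 25/32
v(brbbrrr) = { 0, 1/2, 3/4 | 25/32, 13/16, 7/8, 1 } gives 49/64
v(brbbrrrr) = { 0, 1/2, 3/4 | 49/64, 25/32, 13/16, 7/8, 1 } gives 97/128
v(brbbrrrrr) = { 0, 1/2, 3/4 | 97/128, 49/64, 25/32, 13/16, 7/8, 1 } gives 193/256
v(brbbrrrrrr) = { 0, 1/2, 3/4 | 193/256, 97/128, 49/64, 25/32, 13/16, 7/8, 1 } gives 385/512
v(brbbrrrrrrb) = { 0, 1/2, 3/4, 385/512 | 193/256, 97/128, 49/64, 25/32, 13/16, 7/8, 1 } gives 771/1024
v(brbbrrrrrrbb) = { 0, 1/2, 3/4, 385/512, 771/1024 | 193/256, 97/128, 49/64, 25/32, 13/16, 7/8, 1 } gives 1543/2048
v(brbbrrrrrrbbb) = { 0, 1/2, 3/4, 385/512, 771/1024, 1543/2048 | 193/256, 97/128, 49/64, 25/32, 13/16, 7/8, 1 } gives 3087/4096
v(brbbrrrrrrbbbr) = { 0, 1/2, 3/4, 385/512, 771/1024, 1543/2048 | 3087/4096, 193/256, 97/128, 49/64, 25/32, 13/16, 7/8, 1 } gives 6173/8192
v(brbbrrrrrrbbbrr) = { 0, 1/2, 3/4, 385/512, 771/1024, 1543/2048 | 6173/8192, 3087/4096, 193/256, 97/128, 49/64, 25/32, 13/16, 7/8, 1 } gives 12345/16384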